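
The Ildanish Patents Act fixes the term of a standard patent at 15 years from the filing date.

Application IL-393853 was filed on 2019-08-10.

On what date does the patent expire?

August 10, 2034

Filing date + 15 years → 10 August 2034.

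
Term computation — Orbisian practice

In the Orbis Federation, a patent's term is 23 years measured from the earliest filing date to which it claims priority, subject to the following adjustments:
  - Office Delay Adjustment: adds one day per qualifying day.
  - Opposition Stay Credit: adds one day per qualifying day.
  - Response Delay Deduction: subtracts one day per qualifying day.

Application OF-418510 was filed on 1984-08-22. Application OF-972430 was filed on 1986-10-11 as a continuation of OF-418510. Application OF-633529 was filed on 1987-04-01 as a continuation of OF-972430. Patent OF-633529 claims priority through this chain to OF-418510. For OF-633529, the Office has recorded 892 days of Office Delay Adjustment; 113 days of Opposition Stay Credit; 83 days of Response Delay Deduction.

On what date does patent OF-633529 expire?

March 1, 2010

Earliest priority filing: 22 August 1984.
Base term: 22 August 1984 + 23 years → 22 August 2007.
Office Delay Adjustment: +892 days → 30 January 2010.
Opposition Stay Credit: +113 days → 23 May 2010.
Response Delay Deduction: −83 days → 1 March 2010.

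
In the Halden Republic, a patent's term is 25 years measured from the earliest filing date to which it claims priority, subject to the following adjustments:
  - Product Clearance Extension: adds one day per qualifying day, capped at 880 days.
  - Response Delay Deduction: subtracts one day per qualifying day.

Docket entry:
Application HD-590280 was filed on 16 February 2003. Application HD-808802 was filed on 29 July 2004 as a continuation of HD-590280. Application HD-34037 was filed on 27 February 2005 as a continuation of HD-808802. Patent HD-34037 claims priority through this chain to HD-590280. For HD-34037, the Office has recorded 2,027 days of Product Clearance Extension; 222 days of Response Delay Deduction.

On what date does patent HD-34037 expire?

Earliest priority filing: 16 February 2003.
Base term: 16 February 2003 + 25 years → 16 February 2028.
Product Clearance Extension: 2027 days claimed exceeds the 880-day cap, so +880 days → 15 July 2030.
Response Delay Deduction: −222 days → 5 December 2029.

2029-12-05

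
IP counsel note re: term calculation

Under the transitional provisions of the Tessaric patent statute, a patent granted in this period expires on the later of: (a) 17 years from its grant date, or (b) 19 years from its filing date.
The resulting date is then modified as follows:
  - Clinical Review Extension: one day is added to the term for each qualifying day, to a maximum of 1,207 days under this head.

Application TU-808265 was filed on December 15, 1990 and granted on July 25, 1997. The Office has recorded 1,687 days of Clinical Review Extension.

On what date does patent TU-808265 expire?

2017-11-13

(a) grant + 17 years → 25 July 2014.
(b) filing + 19 years → 15 December 2009.
Later of the two: 25 July 2014.
Clinical Review Extension: 1687 days claimed exceeds the 1207-day cap, so +1207 days → 13 November 2017.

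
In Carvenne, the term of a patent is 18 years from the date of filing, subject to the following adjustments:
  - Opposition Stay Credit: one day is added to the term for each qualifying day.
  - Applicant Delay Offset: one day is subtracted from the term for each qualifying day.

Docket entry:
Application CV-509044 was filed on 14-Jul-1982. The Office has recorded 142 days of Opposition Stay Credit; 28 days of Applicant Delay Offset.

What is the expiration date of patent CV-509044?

Base term: filing date + 18 years → 14 July 2000.
Opposition Stay Credit: +142 days → 3 December 2000.
Applicant Delay Offset: −28 days → 5 November 2000.

2000-11-05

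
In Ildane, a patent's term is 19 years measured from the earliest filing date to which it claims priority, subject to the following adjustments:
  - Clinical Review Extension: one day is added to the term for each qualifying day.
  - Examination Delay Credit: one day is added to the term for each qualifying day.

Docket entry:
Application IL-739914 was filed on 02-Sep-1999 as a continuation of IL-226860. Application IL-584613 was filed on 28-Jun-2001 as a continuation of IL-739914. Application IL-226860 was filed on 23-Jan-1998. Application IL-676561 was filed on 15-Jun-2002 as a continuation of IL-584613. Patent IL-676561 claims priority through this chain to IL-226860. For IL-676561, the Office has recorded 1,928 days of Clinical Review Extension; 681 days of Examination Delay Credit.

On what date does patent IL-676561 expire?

March 16, 2024

Earliest priority filing: 23 January 1998.
Base term: 23 January 1998 + 19 years → 23 January 2017.
Clinical Review Extension: +1928 days → 5 May 2022.
Examination Delay Credit: +681 days → 16 March 2024.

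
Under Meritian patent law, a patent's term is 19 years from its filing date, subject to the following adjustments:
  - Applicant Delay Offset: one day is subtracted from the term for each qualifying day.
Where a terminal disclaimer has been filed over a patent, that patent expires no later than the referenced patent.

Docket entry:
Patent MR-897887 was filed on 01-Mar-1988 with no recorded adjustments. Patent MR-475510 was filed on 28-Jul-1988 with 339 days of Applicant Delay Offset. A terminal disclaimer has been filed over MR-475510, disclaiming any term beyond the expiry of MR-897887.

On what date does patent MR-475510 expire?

August 23, 2006

Natural term of MR-475510:
  Base: filing + 19 years → 28 July 2007.
  Applicant Delay Offset: −339 days → 23 August 2006.
Expiry of referenced patent MR-897887:
  Base: filing + 19 years → 1 March 2007.
Terminal disclaimer: MR-475510 expires on the earlier of 23 August 2006 and 1 March 2007.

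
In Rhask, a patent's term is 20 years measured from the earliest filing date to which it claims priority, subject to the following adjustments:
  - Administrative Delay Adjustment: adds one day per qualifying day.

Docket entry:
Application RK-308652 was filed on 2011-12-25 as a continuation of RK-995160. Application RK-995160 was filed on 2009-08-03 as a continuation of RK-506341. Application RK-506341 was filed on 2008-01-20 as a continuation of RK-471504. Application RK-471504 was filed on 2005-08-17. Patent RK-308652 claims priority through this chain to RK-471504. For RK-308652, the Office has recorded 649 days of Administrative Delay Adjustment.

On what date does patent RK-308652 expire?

2027-05-28

Earliest priority filing: 17 August 2005.
Base term: 17 August 2005 + 20 years → 17 August 2025.
Administrative Delay Adjustment: +649 days → 28 May 2027.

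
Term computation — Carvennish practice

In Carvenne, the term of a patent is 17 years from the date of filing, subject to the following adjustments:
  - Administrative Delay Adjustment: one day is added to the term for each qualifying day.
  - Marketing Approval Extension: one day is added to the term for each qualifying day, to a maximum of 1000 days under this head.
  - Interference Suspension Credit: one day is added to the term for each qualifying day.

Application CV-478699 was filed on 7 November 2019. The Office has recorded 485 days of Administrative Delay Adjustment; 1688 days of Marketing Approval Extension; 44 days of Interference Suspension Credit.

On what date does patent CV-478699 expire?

Base term: filing date + 17 years → 7 November 2036.
Administrative Delay Adjustment: +485 days → 7 March 2038.
Marketing Approval Extension: 1688 days claimed exceeds the 1000-day cap, so +1000 days → 1 December 2040.
Interference Suspension Credit: +44 days → 14 January 2041.

2041-01-14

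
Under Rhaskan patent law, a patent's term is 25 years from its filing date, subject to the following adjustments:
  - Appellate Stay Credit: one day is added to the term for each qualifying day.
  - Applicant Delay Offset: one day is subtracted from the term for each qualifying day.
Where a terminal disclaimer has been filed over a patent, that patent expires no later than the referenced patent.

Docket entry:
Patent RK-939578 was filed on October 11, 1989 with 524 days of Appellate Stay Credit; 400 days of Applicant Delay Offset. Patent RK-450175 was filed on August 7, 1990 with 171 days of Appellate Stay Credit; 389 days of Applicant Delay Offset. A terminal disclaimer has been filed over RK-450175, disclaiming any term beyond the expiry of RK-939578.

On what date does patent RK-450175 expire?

Natural term of RK-450175:
  Base: filing + 25 years → 7 August 2015.
  Appellate Stay Credit: +171 days → 25 January 2016.
  Applicant Delay Offset: −389 days → 1 January 2015.
Expiry of referenced patent RK-939578:
  Base: filing + 25 years → 11 October 2014.
  Appellate Stay Credit: +524 days → 18 March 2016.
  Applicant Delay Offset: −400 days → 12 February 2015.
Terminal disclaimer: RK-450175 expires on the earlier of 1 January 2015 and 12 February 2015.

January 1, 2015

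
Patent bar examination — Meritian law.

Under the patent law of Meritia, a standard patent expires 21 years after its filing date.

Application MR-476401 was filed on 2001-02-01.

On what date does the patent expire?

Filing date + 21 years → 1 February 2022.

2022-02-01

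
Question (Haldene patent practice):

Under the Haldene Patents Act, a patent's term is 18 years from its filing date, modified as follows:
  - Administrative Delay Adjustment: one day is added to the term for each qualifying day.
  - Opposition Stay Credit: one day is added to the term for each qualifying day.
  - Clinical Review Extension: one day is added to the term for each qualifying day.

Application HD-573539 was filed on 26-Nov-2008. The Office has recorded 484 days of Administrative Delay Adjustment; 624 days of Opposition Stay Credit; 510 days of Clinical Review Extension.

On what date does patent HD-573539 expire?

2031-05-02

Base term: filing date + 18 years → 26 November 2026.
Administrative Delay Adjustment: +484 days → 24 March 2028.
Opposition Stay Credit: +624 days → 8 December 2029.
Clinical Review Extension: +510 days → 2 May 2031.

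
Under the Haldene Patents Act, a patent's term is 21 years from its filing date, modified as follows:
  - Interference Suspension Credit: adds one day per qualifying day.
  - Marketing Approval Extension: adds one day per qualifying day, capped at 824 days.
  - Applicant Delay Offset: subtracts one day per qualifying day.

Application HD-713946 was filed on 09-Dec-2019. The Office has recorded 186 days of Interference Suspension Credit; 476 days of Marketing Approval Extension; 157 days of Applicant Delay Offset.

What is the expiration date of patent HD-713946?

2042-04-28

Base term: filing date + 21 years → 9 December 2040.
Interference Suspension Credit: +186 days → 13 June 2041.
Marketing Approval Extension: 476 days (within the 824-day cap) → +476 days → 2 October 2042.
Applicant Delay Offset: −157 days → 28 April 2042.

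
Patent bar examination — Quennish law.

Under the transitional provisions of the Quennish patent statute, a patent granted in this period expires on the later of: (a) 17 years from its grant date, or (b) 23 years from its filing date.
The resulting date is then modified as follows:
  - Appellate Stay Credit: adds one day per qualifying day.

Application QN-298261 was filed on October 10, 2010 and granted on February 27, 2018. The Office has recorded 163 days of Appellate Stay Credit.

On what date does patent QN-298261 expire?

(a) grant + 17 years → 27 February 2035.
(b) filing + 23 years → 10 October 2033.
Later of the two: 27 February 2035.
Appellate Stay Credit: +163 days → 9 August 2035.

2035-08-09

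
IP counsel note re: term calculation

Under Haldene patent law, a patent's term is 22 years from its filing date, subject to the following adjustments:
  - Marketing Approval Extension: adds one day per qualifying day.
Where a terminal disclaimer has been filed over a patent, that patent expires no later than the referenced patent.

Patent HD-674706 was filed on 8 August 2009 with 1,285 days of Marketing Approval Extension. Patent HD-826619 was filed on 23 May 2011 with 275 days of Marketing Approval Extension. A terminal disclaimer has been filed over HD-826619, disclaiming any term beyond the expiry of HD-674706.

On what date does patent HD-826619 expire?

February 22, 2034

Natural term of HD-826619:
  Base: filing + 22 years → 23 May 2033.
  Marketing Approval Extension: +275 days → 22 February 2034.
Expiry of referenced patent HD-674706:
  Base: filing + 22 years → 8 August 2031.
  Marketing Approval Extension: +1285 days → 13 February 2035.
Terminal disclaimer: HD-826619 expires on the earlier of 22 February 2034 and 13 February 2035.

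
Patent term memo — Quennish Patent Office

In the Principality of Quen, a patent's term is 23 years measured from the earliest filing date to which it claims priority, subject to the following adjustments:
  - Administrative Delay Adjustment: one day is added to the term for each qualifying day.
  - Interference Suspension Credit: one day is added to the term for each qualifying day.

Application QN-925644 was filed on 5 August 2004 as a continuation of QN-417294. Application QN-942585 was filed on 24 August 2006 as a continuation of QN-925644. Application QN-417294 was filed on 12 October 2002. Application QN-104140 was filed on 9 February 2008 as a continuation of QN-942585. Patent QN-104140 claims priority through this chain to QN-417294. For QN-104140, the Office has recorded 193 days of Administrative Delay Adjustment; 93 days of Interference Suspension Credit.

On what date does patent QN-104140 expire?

Earliest priority filing: 12 October 2002.
Base term: 12 October 2002 + 23 years → 12 October 2025.
Administrative Delay Adjustment: +193 days → 23 April 2026.
Interference Suspension Credit: +93 days → 25 July 2026.

2026-07-25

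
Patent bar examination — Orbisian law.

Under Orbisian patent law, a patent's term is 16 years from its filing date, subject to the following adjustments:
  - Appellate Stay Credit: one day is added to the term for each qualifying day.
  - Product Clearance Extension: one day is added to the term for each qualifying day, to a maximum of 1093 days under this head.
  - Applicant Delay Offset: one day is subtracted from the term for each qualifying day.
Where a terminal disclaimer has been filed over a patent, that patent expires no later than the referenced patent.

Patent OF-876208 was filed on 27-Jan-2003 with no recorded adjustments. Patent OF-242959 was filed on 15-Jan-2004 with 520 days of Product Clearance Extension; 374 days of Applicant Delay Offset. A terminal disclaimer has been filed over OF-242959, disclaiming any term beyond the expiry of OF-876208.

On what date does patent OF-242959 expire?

Natural term of OF-242959:
  Base: filing + 16 years → 15 January 2020.
  Product Clearance Extension: 520 days (within the 1093-day cap) → +520 days → 18 June 2021.
  Applicant Delay Offset: −374 days → 9 June 2020.
Expiry of referenced patent OF-876208:
  Base: filing + 16 years → 27 January 2019.
Terminal disclaimer: OF-242959 expires on the earlier of 9 June 2020 and 27 January 2019.

2019-01-27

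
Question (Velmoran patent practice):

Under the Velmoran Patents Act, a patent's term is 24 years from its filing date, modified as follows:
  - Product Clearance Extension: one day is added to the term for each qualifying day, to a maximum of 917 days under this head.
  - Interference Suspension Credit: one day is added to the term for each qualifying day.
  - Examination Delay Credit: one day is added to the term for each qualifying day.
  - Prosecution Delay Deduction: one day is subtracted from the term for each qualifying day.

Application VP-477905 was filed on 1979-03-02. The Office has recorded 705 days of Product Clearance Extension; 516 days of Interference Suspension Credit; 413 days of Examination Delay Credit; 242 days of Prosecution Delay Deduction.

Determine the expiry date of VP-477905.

Base term: filing date + 24 years → 2 March 2003.
Product Clearance Extension: 705 days (within the 917-day cap) → +705 days → 4 February 2005.
Interference Suspension Credit: +516 days → 5 July 2006.
Examination Delay Credit: +413 days → 22 August 2007.
Prosecution Delay Deduction: −242 days → 23 December 2006.

December 23, 2006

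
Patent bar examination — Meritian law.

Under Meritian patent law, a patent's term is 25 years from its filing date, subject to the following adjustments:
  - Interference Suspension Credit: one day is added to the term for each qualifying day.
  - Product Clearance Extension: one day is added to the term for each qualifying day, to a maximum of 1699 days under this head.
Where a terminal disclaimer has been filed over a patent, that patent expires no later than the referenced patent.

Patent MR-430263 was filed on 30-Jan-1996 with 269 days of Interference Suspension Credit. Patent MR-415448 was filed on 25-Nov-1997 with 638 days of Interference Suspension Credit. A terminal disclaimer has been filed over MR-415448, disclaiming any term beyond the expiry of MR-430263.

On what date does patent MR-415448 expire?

Natural term of MR-415448:
  Base: filing + 25 years → 25 November 2022.
  Interference Suspension Credit: +638 days → 24 August 2024.
Expiry of referenced patent MR-430263:
  Base: filing + 25 years → 30 January 2021.
  Interference Suspension Credit: +269 days → 26 October 2021.
Terminal disclaimer: MR-415448 expires on the earlier of 24 August 2024 and 26 October 2021.

2021-10-26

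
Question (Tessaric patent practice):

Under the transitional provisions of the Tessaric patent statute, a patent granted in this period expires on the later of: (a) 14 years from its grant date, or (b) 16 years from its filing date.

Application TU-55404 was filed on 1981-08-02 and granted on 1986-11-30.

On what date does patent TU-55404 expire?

2000-11-30

(a) grant + 14 years → 30 November 2000.
(b) filing + 16 years → 2 August 1997.
Later of the two: 30 November 2000.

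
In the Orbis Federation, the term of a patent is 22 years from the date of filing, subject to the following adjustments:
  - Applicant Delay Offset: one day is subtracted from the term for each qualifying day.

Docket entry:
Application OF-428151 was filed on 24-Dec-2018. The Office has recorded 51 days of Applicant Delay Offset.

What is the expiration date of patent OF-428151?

Base term: filing date + 22 years → 24 December 2040.
Applicant Delay Offset: −51 days → 3 November 2040.

2040-11-03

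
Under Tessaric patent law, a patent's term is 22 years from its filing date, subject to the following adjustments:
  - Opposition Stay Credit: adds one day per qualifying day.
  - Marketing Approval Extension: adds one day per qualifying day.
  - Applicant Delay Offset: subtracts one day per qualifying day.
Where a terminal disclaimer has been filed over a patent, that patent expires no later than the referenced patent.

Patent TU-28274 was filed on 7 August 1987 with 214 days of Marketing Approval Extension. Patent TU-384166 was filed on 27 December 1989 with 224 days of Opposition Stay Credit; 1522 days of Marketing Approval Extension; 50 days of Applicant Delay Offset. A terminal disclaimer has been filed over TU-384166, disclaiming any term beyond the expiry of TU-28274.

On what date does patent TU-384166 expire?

March 9, 2010

Natural term of TU-384166:
  Base: filing + 22 years → 27 December 2011.
  Opposition Stay Credit: +224 days → 7 August 2012.
  Marketing Approval Extension: +1522 days → 7 October 2016.
  Applicant Delay Offset: −50 days → 18 August 2016.
Expiry of referenced patent TU-28274:
  Base: filing + 22 years → 7 August 2009.
  Marketing Approval Extension: +214 days → 9 March 2010.
Terminal disclaimer: TU-384166 expires on the earlier of 18 August 2016 and 9 March 2010.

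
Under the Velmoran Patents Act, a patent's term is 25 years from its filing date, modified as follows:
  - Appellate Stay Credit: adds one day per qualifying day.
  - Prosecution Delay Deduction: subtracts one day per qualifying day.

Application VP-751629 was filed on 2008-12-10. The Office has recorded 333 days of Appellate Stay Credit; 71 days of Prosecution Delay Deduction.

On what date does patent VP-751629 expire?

August 29, 2034

Base term: filing date + 25 years → 10 December 2033.
Appellate Stay Credit: +333 days → 8 November 2034.
Prosecution Delay Deduction: −71 days → 29 August 2034.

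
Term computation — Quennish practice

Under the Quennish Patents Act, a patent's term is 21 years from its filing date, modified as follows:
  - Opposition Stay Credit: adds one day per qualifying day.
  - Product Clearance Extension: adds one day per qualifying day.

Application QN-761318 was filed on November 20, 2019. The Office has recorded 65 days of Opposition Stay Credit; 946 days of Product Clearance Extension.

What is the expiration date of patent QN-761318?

August 28, 2043

Base term: filing date + 21 years → 20 November 2040.
Opposition Stay Credit: +65 days → 24 January 2041.
Product Clearance Extension: +946 days → 28 August 2043.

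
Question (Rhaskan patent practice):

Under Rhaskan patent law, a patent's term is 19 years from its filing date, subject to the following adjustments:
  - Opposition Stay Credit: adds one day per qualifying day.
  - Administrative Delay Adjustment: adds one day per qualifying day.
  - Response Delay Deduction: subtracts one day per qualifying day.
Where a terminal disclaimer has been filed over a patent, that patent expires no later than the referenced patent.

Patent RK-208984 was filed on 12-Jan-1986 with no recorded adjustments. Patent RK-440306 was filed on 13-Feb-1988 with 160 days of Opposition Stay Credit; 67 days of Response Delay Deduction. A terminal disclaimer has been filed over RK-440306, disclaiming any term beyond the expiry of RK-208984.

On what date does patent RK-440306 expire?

Natural term of RK-440306:
  Base: filing + 19 years → 13 February 2007.
  Opposition Stay Credit: +160 days → 23 July 2007.
  Response Delay Deduction: −67 days → 17 May 2007.
Expiry of referenced patent RK-208984:
  Base: filing + 19 years → 12 January 2005.
Terminal disclaimer: RK-440306 expires on the earlier of 17 May 2007 and 12 January 2005.

January 12, 2005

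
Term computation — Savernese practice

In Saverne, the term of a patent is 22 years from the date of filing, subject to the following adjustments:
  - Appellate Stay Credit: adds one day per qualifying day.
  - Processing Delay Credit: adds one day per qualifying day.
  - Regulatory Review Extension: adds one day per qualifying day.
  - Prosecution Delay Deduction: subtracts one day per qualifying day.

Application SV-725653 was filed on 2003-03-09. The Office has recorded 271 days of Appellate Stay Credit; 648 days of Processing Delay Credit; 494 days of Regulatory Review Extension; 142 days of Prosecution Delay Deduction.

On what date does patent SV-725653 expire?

Base term: filing date + 22 years → 9 March 2025.
Appellate Stay Credit: +271 days → 5 December 2025.
Processing Delay Credit: +648 days → 14 September 2027.
Regulatory Review Extension: +494 days → 20 January 2029.
Prosecution Delay Deduction: −142 days → 31 August 2028.

2028-08-31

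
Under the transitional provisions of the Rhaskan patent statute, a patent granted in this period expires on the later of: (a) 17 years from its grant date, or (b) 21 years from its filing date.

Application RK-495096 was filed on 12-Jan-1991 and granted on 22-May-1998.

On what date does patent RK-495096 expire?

(a) grant + 17 years → 22 May 2015.
(b) filing + 21 years → 12 January 2012.
Later of the two: 22 May 2015.

2015-05-22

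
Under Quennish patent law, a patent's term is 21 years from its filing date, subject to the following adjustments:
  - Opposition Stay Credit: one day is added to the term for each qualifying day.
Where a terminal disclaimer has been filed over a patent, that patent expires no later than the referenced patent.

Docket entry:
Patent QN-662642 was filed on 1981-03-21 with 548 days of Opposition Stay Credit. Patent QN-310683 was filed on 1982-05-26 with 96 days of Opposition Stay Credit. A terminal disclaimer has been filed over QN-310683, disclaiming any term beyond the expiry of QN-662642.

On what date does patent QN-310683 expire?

2003-08-30

Natural term of QN-310683:
  Base: filing + 21 years → 26 May 2003.
  Opposition Stay Credit: +96 days → 30 August 2003.
Expiry of referenced patent QN-662642:
  Base: filing + 21 years → 21 March 2002.
  Opposition Stay Credit: +548 days → 20 September 2003.
Terminal disclaimer: QN-310683 expires on the earlier of 30 August 2003 and 20 September 2003.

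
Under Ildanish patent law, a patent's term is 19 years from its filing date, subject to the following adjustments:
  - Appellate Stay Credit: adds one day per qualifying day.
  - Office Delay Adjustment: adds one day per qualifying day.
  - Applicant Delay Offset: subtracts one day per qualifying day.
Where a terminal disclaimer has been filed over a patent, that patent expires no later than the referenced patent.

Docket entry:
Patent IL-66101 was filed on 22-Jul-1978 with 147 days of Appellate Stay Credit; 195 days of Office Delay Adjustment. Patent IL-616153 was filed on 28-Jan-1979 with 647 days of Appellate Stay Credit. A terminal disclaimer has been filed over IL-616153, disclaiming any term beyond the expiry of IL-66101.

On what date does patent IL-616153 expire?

Natural term of IL-616153:
  Base: filing + 19 years → 28 January 1998.
  Appellate Stay Credit: +647 days → 6 November 1999.
Expiry of referenced patent IL-66101:
  Base: filing + 19 years → 22 July 1997.
  Appellate Stay Credit: +147 days → 16 December 1997.
  Office Delay Adjustment: +195 days → 29 June 1998.
Terminal disclaimer: IL-616153 expires on the earlier of 6 November 1999 and 29 June 1998.

June 29, 1998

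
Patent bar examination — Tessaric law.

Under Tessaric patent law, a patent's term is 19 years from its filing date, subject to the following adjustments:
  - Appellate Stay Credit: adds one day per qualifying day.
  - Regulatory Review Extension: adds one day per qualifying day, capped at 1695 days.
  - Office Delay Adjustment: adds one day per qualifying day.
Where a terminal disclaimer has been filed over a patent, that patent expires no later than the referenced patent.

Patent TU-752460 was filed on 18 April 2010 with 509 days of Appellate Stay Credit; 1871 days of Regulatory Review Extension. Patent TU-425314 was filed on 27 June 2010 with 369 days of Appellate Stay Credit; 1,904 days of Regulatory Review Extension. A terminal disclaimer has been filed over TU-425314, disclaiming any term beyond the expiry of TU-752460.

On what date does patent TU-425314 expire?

2035-02-20

Natural term of TU-425314:
  Base: filing + 19 years → 27 June 2029.
  Appellate Stay Credit: +369 days → 1 July 2030.
  Regulatory Review Extension: 1904 days claimed exceeds the 1695-day cap, so +1695 days → 20 February 2035.
Expiry of referenced patent TU-752460:
  Base: filing + 19 years → 18 April 2029.
  Appellate Stay Credit: +509 days → 9 September 2030.
  Regulatory Review Extension: 1871 days claimed exceeds the 1695-day cap, so +1695 days → 1 May 2035.
Terminal disclaimer: TU-425314 expires on the earlier of 20 February 2035 and 1 May 2035.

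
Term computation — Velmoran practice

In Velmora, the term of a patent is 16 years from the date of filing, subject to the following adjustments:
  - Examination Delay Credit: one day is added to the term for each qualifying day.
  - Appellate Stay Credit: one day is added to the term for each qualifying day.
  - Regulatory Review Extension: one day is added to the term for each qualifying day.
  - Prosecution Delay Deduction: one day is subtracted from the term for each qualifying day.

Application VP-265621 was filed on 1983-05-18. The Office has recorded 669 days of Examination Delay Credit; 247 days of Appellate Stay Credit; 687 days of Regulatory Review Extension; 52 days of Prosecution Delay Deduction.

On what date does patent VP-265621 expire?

2003-08-16

Base term: filing date + 16 years → 18 May 1999.
Examination Delay Credit: +669 days → 17 March 2001.
Appellate Stay Credit: +247 days → 19 November 2001.
Regulatory Review Extension: +687 days → 7 October 2003.
Prosecution Delay Deduction: −52 days → 16 August 2003.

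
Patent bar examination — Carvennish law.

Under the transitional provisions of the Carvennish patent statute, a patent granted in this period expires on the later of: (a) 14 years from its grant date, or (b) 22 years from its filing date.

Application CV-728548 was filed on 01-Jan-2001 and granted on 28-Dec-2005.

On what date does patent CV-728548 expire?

(a) grant + 14 years → 28 December 2019.
(b) filing + 22 years → 1 January 2023.
Later of the two: 1 January 2023.

January 1, 2023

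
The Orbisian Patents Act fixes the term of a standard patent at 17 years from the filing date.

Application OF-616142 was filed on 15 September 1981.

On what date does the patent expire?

Filing date + 17 years → 15 September 1998.

September 15, 1998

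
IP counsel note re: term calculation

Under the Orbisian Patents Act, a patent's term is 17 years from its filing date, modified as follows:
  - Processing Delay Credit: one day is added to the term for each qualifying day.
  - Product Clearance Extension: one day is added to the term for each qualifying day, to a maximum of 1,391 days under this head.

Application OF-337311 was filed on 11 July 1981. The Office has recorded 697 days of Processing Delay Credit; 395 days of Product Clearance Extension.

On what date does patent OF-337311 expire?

Base term: filing date + 17 years → 11 July 1998.
Processing Delay Credit: +697 days → 7 June 2000.
Product Clearance Extension: 395 days (within the 1391-day cap) → +395 days → 7 July 2001.

July 7, 2001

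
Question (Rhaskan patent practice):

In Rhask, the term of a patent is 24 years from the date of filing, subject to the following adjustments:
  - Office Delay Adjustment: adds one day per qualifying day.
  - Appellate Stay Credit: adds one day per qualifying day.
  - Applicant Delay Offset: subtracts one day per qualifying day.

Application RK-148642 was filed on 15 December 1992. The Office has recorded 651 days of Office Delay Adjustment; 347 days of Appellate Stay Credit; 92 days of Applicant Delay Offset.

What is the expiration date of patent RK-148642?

2019-06-09

Base term: filing date + 24 years → 15 December 2016.
Office Delay Adjustment: +651 days → 27 September 2018.
Appellate Stay Credit: +347 days → 9 September 2019.
Applicant Delay Offset: −92 days → 9 June 2019.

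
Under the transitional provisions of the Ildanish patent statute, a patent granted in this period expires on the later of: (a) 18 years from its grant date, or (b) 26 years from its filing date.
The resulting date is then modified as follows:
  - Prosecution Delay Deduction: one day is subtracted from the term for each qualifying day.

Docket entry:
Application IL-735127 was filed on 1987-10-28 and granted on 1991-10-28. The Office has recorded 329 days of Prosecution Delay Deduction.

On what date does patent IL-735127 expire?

(a) grant + 18 years → 28 October 2009.
(b) filing + 26 years → 28 October 2013.
Later of the two: 28 October 2013.
Prosecution Delay Deduction: −329 days → 3 December 2012.

2012-12-03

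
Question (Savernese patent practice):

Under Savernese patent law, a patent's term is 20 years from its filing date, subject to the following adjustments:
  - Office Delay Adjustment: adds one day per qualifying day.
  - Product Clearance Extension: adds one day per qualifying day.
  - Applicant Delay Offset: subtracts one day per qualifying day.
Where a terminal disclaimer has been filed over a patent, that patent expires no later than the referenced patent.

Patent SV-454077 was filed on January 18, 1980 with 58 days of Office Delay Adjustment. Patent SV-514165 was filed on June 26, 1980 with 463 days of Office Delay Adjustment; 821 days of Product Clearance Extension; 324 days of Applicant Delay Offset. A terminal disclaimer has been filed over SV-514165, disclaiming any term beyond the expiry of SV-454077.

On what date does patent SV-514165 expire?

March 16, 2000

Natural term of SV-514165:
  Base: filing + 20 years → 26 June 2000.
  Office Delay Adjustment: +463 days → 2 October 2001.
  Product Clearance Extension: +821 days → 1 January 2004.
  Applicant Delay Offset: −324 days → 11 February 2003.
Expiry of referenced patent SV-454077:
  Base: filing + 20 years → 18 January 2000.
  Office Delay Adjustment: +58 days → 16 March 2000.
Terminal disclaimer: SV-514165 expires on the earlier of 11 February 2003 and 16 March 2000.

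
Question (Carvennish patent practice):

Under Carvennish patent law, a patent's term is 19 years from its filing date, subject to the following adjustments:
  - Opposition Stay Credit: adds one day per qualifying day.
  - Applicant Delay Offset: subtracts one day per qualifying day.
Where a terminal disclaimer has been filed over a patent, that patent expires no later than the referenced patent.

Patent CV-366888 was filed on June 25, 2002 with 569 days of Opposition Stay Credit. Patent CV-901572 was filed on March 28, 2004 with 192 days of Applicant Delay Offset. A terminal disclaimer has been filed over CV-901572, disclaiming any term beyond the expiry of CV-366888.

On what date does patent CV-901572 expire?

2022-09-17

Natural term of CV-901572:
  Base: filing + 19 years → 28 March 2023.
  Applicant Delay Offset: −192 days → 17 September 2022.
Expiry of referenced patent CV-366888:
  Base: filing + 19 years → 25 June 2021.
  Opposition Stay Credit: +569 days → 15 January 2023.
Terminal disclaimer: CV-901572 expires on the earlier of 17 September 2022 and 15 January 2023.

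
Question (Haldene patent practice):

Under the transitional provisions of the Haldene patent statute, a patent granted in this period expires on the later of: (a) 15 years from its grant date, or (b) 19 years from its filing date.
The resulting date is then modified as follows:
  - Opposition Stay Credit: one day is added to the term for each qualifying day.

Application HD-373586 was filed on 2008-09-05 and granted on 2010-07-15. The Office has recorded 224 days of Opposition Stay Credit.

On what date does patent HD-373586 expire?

(a) grant + 15 years → 15 July 2025.
(b) filing + 19 years → 5 September 2027.
Later of the two: 5 September 2027.
Opposition Stay Credit: +224 days → 16 April 2028.

2028-04-16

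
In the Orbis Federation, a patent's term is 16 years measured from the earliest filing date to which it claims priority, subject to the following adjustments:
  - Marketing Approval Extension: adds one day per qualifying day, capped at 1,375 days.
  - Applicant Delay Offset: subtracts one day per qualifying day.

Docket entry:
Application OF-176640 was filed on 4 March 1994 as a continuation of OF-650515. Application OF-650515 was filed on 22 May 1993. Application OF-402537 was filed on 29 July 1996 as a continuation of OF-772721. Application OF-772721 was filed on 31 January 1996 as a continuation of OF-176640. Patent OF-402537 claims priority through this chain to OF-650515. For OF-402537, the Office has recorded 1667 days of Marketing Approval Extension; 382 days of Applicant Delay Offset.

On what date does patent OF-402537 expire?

February 9, 2012

Earliest priority filing: 22 May 1993.
Base term: 22 May 1993 + 16 years → 22 May 2009.
Marketing Approval Extension: 1667 days claimed exceeds the 1375-day cap, so +1375 days → 25 February 2013.
Applicant Delay Offset: −382 days → 9 February 2012.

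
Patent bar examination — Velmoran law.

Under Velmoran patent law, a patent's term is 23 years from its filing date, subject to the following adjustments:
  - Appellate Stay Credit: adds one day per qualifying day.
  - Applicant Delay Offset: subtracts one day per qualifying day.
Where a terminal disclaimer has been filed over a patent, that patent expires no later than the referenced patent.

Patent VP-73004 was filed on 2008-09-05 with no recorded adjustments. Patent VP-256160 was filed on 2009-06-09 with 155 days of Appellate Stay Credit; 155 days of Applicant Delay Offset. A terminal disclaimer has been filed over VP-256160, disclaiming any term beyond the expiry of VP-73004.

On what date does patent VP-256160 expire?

September 5, 2031

Natural term of VP-256160:
  Base: filing + 23 years → 9 June 2032.
  Appellate Stay Credit: +155 days → 11 November 2032.
  Applicant Delay Offset: −155 days → 9 June 2032.
Expiry of referenced patent VP-73004:
  Base: filing + 23 years → 5 September 2031.
Terminal disclaimer: VP-256160 expires on the earlier of 9 June 2032 and 5 September 2031.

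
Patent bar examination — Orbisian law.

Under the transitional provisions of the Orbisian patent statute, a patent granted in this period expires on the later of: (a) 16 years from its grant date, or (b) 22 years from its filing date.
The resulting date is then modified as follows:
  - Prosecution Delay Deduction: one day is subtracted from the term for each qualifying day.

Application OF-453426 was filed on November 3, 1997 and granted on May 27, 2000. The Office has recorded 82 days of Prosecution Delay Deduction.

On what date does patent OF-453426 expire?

2019-08-13

(a) grant + 16 years → 27 May 2016.
(b) filing + 22 years → 3 November 2019.
Later of the two: 3 November 2019.
Prosecution Delay Deduction: −82 days → 13 August 2019.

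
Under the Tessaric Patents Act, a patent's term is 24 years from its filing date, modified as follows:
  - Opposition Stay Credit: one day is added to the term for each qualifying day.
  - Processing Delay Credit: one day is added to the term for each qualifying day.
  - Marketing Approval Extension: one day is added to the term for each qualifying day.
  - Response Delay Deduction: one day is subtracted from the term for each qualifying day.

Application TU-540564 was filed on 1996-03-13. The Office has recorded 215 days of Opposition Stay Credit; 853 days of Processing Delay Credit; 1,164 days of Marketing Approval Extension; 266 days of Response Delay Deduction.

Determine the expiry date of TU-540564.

Base term: filing date + 24 years → 13 March 2020.
Opposition Stay Credit: +215 days → 14 October 2020.
Processing Delay Credit: +853 days → 14 February 2023.
Marketing Approval Extension: +1164 days → 23 April 2026.
Response Delay Deduction: −266 days → 31 July 2025.

July 31, 2025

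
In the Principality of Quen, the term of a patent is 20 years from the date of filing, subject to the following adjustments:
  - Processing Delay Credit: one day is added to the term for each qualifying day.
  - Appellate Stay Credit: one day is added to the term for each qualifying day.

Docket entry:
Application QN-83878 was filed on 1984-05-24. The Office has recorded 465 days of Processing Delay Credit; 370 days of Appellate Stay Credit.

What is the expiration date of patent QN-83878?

Base term: filing date + 20 years → 24 May 2004.
Processing Delay Credit: +465 days → 1 September 2005.
Appellate Stay Credit: +370 days → 6 September 2006.

September 6, 2006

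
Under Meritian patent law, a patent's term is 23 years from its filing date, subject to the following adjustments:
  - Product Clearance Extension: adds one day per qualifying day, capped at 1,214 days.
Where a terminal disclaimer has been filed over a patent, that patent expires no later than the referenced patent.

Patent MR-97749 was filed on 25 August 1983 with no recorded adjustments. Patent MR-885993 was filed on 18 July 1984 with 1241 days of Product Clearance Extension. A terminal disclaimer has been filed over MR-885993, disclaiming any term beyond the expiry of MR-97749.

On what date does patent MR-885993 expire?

Natural term of MR-885993:
  Base: filing + 23 years → 18 July 2007.
  Product Clearance Extension: 1241 days claimed exceeds the 1214-day cap, so +1214 days → 13 November 2010.
Expiry of referenced patent MR-97749:
  Base: filing + 23 years → 25 August 2006.
Terminal disclaimer: MR-885993 expires on the earlier of 13 November 2010 and 25 August 2006.

2006-08-25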